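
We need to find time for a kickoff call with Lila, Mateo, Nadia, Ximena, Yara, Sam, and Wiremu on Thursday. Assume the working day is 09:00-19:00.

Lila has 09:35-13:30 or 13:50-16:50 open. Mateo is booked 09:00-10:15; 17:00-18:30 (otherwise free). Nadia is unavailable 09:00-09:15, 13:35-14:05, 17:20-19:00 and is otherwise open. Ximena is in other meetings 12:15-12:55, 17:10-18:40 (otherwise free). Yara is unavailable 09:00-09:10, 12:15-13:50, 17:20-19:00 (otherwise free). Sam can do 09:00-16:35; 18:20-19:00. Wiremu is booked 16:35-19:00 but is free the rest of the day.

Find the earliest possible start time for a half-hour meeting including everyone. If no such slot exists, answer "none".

10:15

Lila free: 09:35-13:30, 13:50-16:50.
Mateo free: 10:15-17:00, 18:30-19:00 (invert busy blocks within the working day).
Nadia free: 09:15-13:35, 14:05-17:20 (invert busy blocks within the working day).
Ximena free: 09:00-12:15, 12:55-17:10, 18:40-19:00 (invert busy blocks within the working day).
Yara free: 09:10-12:15, 13:50-17:20 (invert busy blocks within the working day).
Sam free: 09:00-16:35, 18:20-19:00.
Wiremu free: 09:00-16:35 (invert busy blocks within the working day).
Lila ∩ Mateo: 10:15-13:30, 13:50-16:50.
Lila ∩ Mateo ∩ Nadia: 10:15-13:30, 14:05-16:50.
Lila ∩ Mateo ∩ Nadia ∩ Ximena: 10:15-12:15, 12:55-13:30, 14:05-16:50.
Lila ∩ Mateo ∩ Nadia ∩ Ximena ∩ Yara: 10:15-12:15, 14:05-16:50.
Lila ∩ Mateo ∩ Nadia ∩ Ximena ∩ Yara ∩ Sam: 10:15-12:15, 14:05-16:35.
Lila ∩ Mateo ∩ Nadia ∩ Ximena ∩ Yara ∩ Sam ∩ Wiremu: 10:15-12:15, 14:05-16:35.
The first common window of at least 30 minutes is 10:15-12:15, so the earliest start is 10:15.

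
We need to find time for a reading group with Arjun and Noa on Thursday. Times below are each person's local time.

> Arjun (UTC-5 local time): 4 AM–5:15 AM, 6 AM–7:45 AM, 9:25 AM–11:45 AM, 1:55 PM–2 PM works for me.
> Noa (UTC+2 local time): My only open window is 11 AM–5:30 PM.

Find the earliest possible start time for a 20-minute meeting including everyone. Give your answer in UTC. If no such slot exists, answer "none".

Arjun in UTC: 09:00-10:15, 11:00-12:45, 14:25-16:45, 18:55-19:00 (add 5h to convert from UTC-5).
Noa in UTC: 09:00-15:30 (subtract 2h to convert from UTC+2).
Arjun ∩ Noa: 09:00-10:15, 11:00-12:45, 14:25-15:30.
The first common window of at least 20 minutes is 09:00-10:15, so the earliest start is 09:00.

09:00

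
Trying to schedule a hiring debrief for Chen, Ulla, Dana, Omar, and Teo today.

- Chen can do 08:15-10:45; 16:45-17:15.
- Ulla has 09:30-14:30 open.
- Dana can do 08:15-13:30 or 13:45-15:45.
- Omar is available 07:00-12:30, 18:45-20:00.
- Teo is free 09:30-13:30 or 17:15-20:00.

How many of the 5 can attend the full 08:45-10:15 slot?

3

Chen, Dana, and Omar can make the full 08:45-10:15 slot — that's 3.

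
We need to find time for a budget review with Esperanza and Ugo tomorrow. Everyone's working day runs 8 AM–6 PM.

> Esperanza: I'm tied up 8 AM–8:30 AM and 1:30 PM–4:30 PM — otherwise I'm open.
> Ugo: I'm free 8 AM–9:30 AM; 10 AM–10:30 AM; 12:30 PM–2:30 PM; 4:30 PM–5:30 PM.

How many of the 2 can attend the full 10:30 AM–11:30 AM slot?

Esperanza free: 08:30-13:30, 16:30-18:00 (invert busy blocks within the working day).
Ugo free: 08:00-09:30, 10:00-10:30, 12:30-14:30, 16:30-17:30.
Esperanza can make the full 10:30-11:30 slot — that's 1.

1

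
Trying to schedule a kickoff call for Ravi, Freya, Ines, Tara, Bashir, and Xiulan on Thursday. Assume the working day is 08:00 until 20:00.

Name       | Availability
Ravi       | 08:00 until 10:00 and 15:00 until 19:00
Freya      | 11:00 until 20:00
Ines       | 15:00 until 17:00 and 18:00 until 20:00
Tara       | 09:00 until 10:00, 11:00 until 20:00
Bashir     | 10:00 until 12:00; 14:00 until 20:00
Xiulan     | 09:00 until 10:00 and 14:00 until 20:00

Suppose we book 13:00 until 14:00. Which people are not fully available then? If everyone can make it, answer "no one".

Bashir, Ines, Ravi, Xiulan

Ravi: not fully free for 13:00-14:00. Freya: free for 13:00-14:00. Ines: not fully free for 13:00-14:00. Tara: free for 13:00-14:00. Bashir: not fully free for 13:00-14:00. Xiulan: not fully free for 13:00-14:00.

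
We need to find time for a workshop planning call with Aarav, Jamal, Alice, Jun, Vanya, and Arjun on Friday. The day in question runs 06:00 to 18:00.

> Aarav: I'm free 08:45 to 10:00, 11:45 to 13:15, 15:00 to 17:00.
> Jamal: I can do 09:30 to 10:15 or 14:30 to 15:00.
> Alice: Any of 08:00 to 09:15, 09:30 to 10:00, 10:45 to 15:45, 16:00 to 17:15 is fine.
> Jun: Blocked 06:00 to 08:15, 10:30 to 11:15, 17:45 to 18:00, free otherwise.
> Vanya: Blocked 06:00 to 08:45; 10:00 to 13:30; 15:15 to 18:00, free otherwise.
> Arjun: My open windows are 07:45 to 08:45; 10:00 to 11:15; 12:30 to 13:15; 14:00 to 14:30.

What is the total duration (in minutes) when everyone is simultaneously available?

0

Aarav free: 08:45-10:00, 11:45-13:15, 15:00-17:00.
Jamal free: 09:30-10:15, 14:30-15:00.
Alice free: 08:00-09:15, 09:30-10:00, 10:45-15:45, 16:00-17:15.
Jun free: 08:15-10:30, 11:15-17:45 (invert busy blocks within the working day).
Vanya free: 08:45-10:00, 13:30-15:15 (invert busy blocks within the working day).
Arjun free: 07:45-08:45, 10:00-11:15, 12:30-13:15, 14:00-14:30.
Aarav ∩ Jamal: 09:30-10:00.
Aarav ∩ Jamal ∩ Alice: 09:30-10:00.
Aarav ∩ Jamal ∩ Alice ∩ Jun: 09:30-10:00.
Aarav ∩ Jamal ∩ Alice ∩ Jun ∩ Vanya: 09:30-10:00.
Aarav ∩ Jamal ∩ Alice ∩ Jun ∩ Vanya ∩ Arjun: ∅.
There is no time when everyone is free.
There is no common window, so the total is 0 minutes.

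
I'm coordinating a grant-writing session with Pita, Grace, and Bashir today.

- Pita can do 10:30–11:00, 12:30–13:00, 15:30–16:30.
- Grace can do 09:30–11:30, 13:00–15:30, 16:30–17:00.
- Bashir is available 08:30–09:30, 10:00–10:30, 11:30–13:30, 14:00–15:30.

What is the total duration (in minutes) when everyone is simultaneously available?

0

Pita ∩ Grace: 10:30-11:00.
Pita ∩ Grace ∩ Bashir: ∅.
There is no time when everyone is free.
There is no common window, so the total is 0 minutes.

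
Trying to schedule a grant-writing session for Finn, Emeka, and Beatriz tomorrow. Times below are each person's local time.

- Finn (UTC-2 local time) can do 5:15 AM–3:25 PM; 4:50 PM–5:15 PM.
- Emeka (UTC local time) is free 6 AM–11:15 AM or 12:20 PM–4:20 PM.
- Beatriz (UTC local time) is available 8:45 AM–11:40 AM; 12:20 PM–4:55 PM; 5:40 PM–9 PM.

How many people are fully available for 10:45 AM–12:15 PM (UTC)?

1

Finn in UTC: 07:15-17:25, 18:50-19:15 (add 2h to convert from UTC-2).
Emeka in UTC: 06:00-11:15, 12:20-16:20.
Beatriz in UTC: 08:45-11:40, 12:20-16:55, 17:40-21:00.
Finn can make the full 10:45-12:15 slot — that's 1.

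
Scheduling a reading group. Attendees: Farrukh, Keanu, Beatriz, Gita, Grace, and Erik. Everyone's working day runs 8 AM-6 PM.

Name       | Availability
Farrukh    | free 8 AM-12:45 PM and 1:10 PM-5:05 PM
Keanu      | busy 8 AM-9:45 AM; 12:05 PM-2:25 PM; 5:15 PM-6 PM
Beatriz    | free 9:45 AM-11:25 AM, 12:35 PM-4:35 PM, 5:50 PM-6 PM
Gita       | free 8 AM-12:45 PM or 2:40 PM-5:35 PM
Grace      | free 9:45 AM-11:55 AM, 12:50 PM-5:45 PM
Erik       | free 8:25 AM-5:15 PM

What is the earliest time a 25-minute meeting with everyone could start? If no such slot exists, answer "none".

09:45

Farrukh free: 08:00-12:45, 13:10-17:05.
Keanu free: 09:45-12:05, 14:25-17:15 (invert busy blocks within the working day).
Beatriz free: 09:45-11:25, 12:35-16:35, 17:50-18:00.
Gita free: 08:00-12:45, 14:40-17:35.
Grace free: 09:45-11:55, 12:50-17:45.
Erik free: 08:25-17:15.
Farrukh ∩ Keanu: 09:45-12:05, 14:25-17:05.
Farrukh ∩ Keanu ∩ Beatriz: 09:45-11:25, 14:25-16:35.
Farrukh ∩ Keanu ∩ Beatriz ∩ Gita: 09:45-11:25, 14:40-16:35.
Farrukh ∩ Keanu ∩ Beatriz ∩ Gita ∩ Grace: 09:45-11:25, 14:40-16:35.
Farrukh ∩ Keanu ∩ Beatriz ∩ Gita ∩ Grace ∩ Erik: 09:45-11:25, 14:40-16:35.
The first common window of at least 25 minutes is 09:45-11:25, so the earliest start is 09:45.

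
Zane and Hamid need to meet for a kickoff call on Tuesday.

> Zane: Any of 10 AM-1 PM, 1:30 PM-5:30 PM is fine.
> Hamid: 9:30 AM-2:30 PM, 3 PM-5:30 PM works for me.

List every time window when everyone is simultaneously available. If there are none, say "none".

Zane ∩ Hamid: 10:00-13:00, 13:30-14:30, 15:00-17:30.

10:00-13:00, 13:30-14:30, 15:00-17:30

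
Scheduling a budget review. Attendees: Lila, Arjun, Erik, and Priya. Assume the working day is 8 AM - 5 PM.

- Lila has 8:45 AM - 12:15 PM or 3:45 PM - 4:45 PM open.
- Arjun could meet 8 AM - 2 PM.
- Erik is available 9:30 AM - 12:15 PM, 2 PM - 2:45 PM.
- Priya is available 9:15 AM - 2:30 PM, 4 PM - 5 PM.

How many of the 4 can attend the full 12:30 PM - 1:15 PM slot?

Arjun and Priya can make the full 12:30-13:15 slot — that's 2.

2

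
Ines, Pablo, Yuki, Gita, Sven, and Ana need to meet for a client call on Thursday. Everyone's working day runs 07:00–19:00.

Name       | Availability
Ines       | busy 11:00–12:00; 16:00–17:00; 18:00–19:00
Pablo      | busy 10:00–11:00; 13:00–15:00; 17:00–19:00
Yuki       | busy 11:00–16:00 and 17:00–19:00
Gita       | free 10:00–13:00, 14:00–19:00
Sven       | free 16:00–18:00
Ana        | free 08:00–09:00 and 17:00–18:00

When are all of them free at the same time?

Ines free: 07:00-11:00, 12:00-16:00, 17:00-18:00 (invert busy blocks within the working day).
Pablo free: 07:00-10:00, 11:00-13:00, 15:00-17:00 (invert busy blocks within the working day).
Yuki free: 07:00-11:00, 16:00-17:00 (invert busy blocks within the working day).
Gita free: 10:00-13:00, 14:00-19:00.
Sven free: 16:00-18:00.
Ana free: 08:00-09:00, 17:00-18:00.
Ines ∩ Pablo: 07:00-10:00, 12:00-13:00, 15:00-16:00.
Ines ∩ Pablo ∩ Yuki: 07:00-10:00.
Ines ∩ Pablo ∩ Yuki ∩ Gita: ∅.
Ines ∩ Pablo ∩ Yuki ∩ Gita ∩ Sven: ∅.
Ines ∩ Pablo ∩ Yuki ∩ Gita ∩ Sven ∩ Ana: ∅.
There is no time when everyone is free.

none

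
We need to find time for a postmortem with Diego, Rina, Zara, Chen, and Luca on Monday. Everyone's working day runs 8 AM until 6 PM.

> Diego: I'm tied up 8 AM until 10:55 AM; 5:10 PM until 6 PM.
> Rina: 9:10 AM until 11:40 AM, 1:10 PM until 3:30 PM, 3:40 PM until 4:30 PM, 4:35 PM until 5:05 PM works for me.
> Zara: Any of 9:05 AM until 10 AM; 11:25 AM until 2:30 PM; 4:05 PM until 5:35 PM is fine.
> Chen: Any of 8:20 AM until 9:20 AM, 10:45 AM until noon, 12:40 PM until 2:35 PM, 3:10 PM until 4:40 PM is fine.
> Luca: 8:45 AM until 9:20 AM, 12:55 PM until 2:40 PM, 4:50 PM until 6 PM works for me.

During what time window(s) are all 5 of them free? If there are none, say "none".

Diego free: 10:55-17:10 (invert busy blocks within the working day).
Rina free: 09:10-11:40, 13:10-15:30, 15:40-16:30, 16:35-17:05.
Zara free: 09:05-10:00, 11:25-14:30, 16:05-17:35.
Chen free: 08:20-09:20, 10:45-12:00, 12:40-14:35, 15:10-16:40.
Luca free: 08:45-09:20, 12:55-14:40, 16:50-18:00.
Diego ∩ Rina: 10:55-11:40, 13:10-15:30, 15:40-16:30, 16:35-17:05.
Diego ∩ Rina ∩ Zara: 11:25-11:40, 13:10-14:30, 16:05-16:30, 16:35-17:05.
Diego ∩ Rina ∩ Zara ∩ Chen: 11:25-11:40, 13:10-14:30, 16:05-16:30, 16:35-16:40.
Diego ∩ Rina ∩ Zara ∩ Chen ∩ Luca: 13:10-14:30.
Those are the intersection windows.

13:10-14:30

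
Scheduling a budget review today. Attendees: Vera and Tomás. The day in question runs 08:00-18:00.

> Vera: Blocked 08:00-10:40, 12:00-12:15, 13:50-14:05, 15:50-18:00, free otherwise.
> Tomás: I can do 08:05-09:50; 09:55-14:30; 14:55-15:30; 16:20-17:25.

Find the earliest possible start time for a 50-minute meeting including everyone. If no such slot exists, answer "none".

10:40

Vera free: 10:40-12:00, 12:15-13:50, 14:05-15:50 (invert busy blocks within the working day).
Tomás free: 08:05-09:50, 09:55-14:30, 14:55-15:30, 16:20-17:25.
Vera ∩ Tomás: 10:40-12:00, 12:15-13:50, 14:05-14:30, 14:55-15:30.
The first common window of at least 50 minutes is 10:40-12:00, so the earliest start is 10:40.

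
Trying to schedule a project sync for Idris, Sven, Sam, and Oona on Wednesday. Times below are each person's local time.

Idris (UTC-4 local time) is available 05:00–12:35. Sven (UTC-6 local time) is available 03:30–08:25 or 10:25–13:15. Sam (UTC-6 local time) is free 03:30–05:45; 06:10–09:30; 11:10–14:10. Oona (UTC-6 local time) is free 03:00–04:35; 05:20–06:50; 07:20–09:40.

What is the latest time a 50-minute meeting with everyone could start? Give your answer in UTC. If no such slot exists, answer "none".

Idris in UTC: 09:00-16:35 (add 4h to convert from UTC-4).
Sven in UTC: 09:30-14:25, 16:25-19:15 (add 6h to convert from UTC-6).
Sam in UTC: 09:30-11:45, 12:10-15:30, 17:10-20:10 (add 6h to convert from UTC-6).
Oona in UTC: 09:00-10:35, 11:20-12:50, 13:20-15:40 (add 6h to convert from UTC-6).
Idris ∩ Sven: 09:30-14:25, 16:25-16:35.
Idris ∩ Sven ∩ Sam: 09:30-11:45, 12:10-14:25.
Idris ∩ Sven ∩ Sam ∩ Oona: 09:30-10:35, 11:20-11:45, 12:10-12:50, 13:20-14:25.
The last common window of at least 50 minutes is 13:20-14:25; a 50-minute meeting can start as late as 13:35 and still end by 14:25.

13:35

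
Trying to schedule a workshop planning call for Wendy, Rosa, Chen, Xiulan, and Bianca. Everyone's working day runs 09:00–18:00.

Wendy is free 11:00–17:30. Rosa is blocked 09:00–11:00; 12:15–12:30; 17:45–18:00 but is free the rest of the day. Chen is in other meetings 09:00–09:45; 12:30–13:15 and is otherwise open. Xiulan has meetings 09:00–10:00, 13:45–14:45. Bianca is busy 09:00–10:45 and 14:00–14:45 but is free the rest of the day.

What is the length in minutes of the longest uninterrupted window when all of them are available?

165

Wendy free: 11:00-17:30.
Rosa free: 11:00-12:15, 12:30-17:45 (invert busy blocks within the working day).
Chen free: 09:45-12:30, 13:15-18:00 (invert busy blocks within the working day).
Xiulan free: 10:00-13:45, 14:45-18:00 (invert busy blocks within the working day).
Bianca free: 10:45-14:00, 14:45-18:00 (invert busy blocks within the working day).
Wendy ∩ Rosa: 11:00-12:15, 12:30-17:30.
Wendy ∩ Rosa ∩ Chen: 11:00-12:15, 13:15-17:30.
Wendy ∩ Rosa ∩ Chen ∩ Xiulan: 11:00-12:15, 13:15-13:45, 14:45-17:30.
Wendy ∩ Rosa ∩ Chen ∩ Xiulan ∩ Bianca: 11:00-12:15, 13:15-13:45, 14:45-17:30.
The longest is 14:45-17:30 at 165 minutes.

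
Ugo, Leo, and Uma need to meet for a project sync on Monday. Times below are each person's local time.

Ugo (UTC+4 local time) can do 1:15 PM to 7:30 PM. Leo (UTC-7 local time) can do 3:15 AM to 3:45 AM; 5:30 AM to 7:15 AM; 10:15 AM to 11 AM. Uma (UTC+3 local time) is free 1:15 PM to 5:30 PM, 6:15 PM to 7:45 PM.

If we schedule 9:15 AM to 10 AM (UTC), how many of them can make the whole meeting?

1

Ugo in UTC: 09:15-15:30 (subtract 4h to convert from UTC+4).
Leo in UTC: 10:15-10:45, 12:30-14:15, 17:15-18:00 (add 7h to convert from UTC-7).
Uma in UTC: 10:15-14:30, 15:15-16:45 (subtract 3h to convert from UTC+3).
Ugo can make the full 09:15-10:00 slot — that's 1.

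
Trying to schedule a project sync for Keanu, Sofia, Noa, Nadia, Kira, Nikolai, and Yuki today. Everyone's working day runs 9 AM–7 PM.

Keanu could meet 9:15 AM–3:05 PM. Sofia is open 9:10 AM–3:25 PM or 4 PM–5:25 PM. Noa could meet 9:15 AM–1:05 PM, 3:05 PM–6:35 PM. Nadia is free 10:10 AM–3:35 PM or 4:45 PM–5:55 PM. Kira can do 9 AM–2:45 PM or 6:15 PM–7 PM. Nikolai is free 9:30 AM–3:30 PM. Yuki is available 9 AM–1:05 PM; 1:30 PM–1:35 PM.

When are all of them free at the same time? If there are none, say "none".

10:10-13:05

Keanu ∩ Sofia: 09:15-15:05.
Keanu ∩ Sofia ∩ Noa: 09:15-13:05.
Keanu ∩ Sofia ∩ Noa ∩ Nadia: 10:10-13:05.
Keanu ∩ Sofia ∩ Noa ∩ Nadia ∩ Kira: 10:10-13:05.
Keanu ∩ Sofia ∩ Noa ∩ Nadia ∩ Kira ∩ Nikolai: 10:10-13:05.
Keanu ∩ Sofia ∩ Noa ∩ Nadia ∩ Kira ∩ Nikolai ∩ Yuki: 10:10-13:05.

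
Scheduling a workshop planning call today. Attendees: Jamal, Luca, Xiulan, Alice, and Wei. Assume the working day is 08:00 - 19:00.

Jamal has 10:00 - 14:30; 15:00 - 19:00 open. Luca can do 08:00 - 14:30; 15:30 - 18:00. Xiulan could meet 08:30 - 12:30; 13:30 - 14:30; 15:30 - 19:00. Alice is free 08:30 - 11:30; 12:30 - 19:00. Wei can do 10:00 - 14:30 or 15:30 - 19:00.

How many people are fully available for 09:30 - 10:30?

3

Luca, Xiulan, and Alice can make the full 09:30-10:30 slot — that's 3.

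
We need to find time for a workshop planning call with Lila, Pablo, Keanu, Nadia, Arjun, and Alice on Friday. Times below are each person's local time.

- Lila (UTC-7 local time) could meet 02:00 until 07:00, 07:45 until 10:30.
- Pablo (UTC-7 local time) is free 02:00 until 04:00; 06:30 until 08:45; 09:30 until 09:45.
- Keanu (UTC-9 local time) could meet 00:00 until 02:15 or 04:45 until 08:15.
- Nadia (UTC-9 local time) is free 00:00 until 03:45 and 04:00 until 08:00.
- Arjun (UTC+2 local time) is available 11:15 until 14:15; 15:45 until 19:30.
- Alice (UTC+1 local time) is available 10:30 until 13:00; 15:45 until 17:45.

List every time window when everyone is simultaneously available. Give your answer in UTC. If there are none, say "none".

Lila in UTC: 09:00-14:00, 14:45-17:30 (add 7h to convert from UTC-7).
Pablo in UTC: 09:00-11:00, 13:30-15:45, 16:30-16:45 (add 7h to convert from UTC-7).
Keanu in UTC: 09:00-11:15, 13:45-17:15 (add 9h to convert from UTC-9).
Nadia in UTC: 09:00-12:45, 13:00-17:00 (add 9h to convert from UTC-9).
Arjun in UTC: 09:15-12:15, 13:45-17:30 (subtract 2h to convert from UTC+2).
Alice in UTC: 09:30-12:00, 14:45-16:45 (subtract 1h to convert from UTC+1).
Lila ∩ Pablo: 09:00-11:00, 13:30-14:00, 14:45-15:45, 16:30-16:45.
Lila ∩ Pablo ∩ Keanu: 09:00-11:00, 13:45-14:00, 14:45-15:45, 16:30-16:45.
Lila ∩ Pablo ∩ Keanu ∩ Nadia: 09:00-11:00, 13:45-14:00, 14:45-15:45, 16:30-16:45.
Lila ∩ Pablo ∩ Keanu ∩ Nadia ∩ Arjun: 09:15-11:00, 13:45-14:00, 14:45-15:45, 16:30-16:45.
Lila ∩ Pablo ∩ Keanu ∩ Nadia ∩ Arjun ∩ Alice: 09:30-11:00, 14:45-15:45, 16:30-16:45.

09:30-11:00, 14:45-15:45, 16:30-16:45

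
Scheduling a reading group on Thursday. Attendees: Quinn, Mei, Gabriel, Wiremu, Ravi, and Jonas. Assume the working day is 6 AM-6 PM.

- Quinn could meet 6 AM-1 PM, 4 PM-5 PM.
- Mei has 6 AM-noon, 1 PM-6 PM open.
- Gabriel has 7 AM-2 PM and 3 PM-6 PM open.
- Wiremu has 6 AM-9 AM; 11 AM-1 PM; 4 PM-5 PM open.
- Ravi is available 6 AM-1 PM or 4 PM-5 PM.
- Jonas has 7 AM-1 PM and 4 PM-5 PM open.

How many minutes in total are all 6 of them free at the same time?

240

Quinn ∩ Mei: 06:00-12:00, 16:00-17:00.
Quinn ∩ Mei ∩ Gabriel: 07:00-12:00, 16:00-17:00.
Quinn ∩ Mei ∩ Gabriel ∩ Wiremu: 07:00-09:00, 11:00-12:00, 16:00-17:00.
Quinn ∩ Mei ∩ Gabriel ∩ Wiremu ∩ Ravi: 07:00-09:00, 11:00-12:00, 16:00-17:00.
Quinn ∩ Mei ∩ Gabriel ∩ Wiremu ∩ Ravi ∩ Jonas: 07:00-09:00, 11:00-12:00, 16:00-17:00.
So the common availability across everyone is 07:00-09:00, 11:00-12:00, 16:00-17:00.
Summing the common windows: 120 + 60 + 60 = 240 minutes.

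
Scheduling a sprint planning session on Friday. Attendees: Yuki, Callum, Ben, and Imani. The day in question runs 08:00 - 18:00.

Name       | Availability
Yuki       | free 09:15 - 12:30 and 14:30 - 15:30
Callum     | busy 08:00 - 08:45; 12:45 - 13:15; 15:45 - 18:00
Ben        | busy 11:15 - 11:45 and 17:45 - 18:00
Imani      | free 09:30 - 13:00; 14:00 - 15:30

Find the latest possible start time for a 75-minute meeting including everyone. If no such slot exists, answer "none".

Yuki free: 09:15-12:30, 14:30-15:30.
Callum free: 08:45-12:45, 13:15-15:45 (invert busy blocks within the working day).
Ben free: 08:00-11:15, 11:45-17:45 (invert busy blocks within the working day).
Imani free: 09:30-13:00, 14:00-15:30.
Yuki ∩ Callum: 09:15-12:30, 14:30-15:30.
Yuki ∩ Callum ∩ Ben: 09:15-11:15, 11:45-12:30, 14:30-15:30.
Yuki ∩ Callum ∩ Ben ∩ Imani: 09:30-11:15, 11:45-12:30, 14:30-15:30.
The last common window of at least 75 minutes is 09:30-11:15; a 75-minute meeting can start as late as 10:00 and still end by 11:15.

10:00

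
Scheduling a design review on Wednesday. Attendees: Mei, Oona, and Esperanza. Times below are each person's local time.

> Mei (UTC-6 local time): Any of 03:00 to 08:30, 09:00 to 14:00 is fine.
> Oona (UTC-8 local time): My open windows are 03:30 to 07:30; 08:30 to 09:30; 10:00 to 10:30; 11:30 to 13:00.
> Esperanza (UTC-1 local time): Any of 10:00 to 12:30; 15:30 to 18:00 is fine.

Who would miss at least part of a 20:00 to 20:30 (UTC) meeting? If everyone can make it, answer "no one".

Esperanza, Mei

Mei in UTC: 09:00-14:30, 15:00-20:00 (add 6h to convert from UTC-6).
Oona in UTC: 11:30-15:30, 16:30-17:30, 18:00-18:30, 19:30-21:00 (add 8h to convert from UTC-8).
Esperanza in UTC: 11:00-13:30, 16:30-19:00 (add 1h to convert from UTC-1).
Mei: not fully free for 20:00-20:30. Oona: free for 20:00-20:30. Esperanza: not fully free for 20:00-20:30.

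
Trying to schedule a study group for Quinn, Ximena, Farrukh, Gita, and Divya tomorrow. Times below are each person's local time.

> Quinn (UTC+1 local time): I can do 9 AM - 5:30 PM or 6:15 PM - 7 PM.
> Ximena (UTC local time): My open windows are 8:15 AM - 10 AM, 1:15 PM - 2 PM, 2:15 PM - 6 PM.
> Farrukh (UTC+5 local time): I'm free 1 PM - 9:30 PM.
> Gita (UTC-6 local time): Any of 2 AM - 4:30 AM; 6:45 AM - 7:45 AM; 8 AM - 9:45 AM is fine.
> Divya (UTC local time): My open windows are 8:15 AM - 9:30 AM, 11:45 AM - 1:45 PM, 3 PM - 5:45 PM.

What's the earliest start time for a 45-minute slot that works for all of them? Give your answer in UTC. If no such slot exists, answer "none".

Quinn in UTC: 08:00-16:30, 17:15-18:00 (subtract 1h to convert from UTC+1).
Ximena in UTC: 08:15-10:00, 13:15-14:00, 14:15-18:00.
Farrukh in UTC: 08:00-16:30 (subtract 5h to convert from UTC+5).
Gita in UTC: 08:00-10:30, 12:45-13:45, 14:00-15:45 (add 6h to convert from UTC-6).
Divya in UTC: 08:15-09:30, 11:45-13:45, 15:00-17:45.
Quinn ∩ Ximena: 08:15-10:00, 13:15-14:00, 14:15-16:30, 17:15-18:00.
Quinn ∩ Ximena ∩ Farrukh: 08:15-10:00, 13:15-14:00, 14:15-16:30.
Quinn ∩ Ximena ∩ Farrukh ∩ Gita: 08:15-10:00, 13:15-13:45, 14:15-15:45.
Quinn ∩ Ximena ∩ Farrukh ∩ Gita ∩ Divya: 08:15-09:30, 13:15-13:45, 15:00-15:45.
Those are the intersection windows.
The first common window of at least 45 minutes is 08:15-09:30, so the earliest start is 08:15.

08:15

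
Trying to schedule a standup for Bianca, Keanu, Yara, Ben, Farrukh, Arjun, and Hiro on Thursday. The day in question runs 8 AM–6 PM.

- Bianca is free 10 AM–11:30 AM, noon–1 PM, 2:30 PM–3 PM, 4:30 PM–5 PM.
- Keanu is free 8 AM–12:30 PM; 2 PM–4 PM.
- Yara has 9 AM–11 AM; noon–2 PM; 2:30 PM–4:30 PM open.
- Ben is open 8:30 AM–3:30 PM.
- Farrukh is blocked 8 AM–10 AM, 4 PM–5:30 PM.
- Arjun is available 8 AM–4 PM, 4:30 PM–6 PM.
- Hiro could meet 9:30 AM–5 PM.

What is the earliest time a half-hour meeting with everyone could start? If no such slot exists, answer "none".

10:00

Bianca free: 10:00-11:30, 12:00-13:00, 14:30-15:00, 16:30-17:00.
Keanu free: 08:00-12:30, 14:00-16:00.
Yara free: 09:00-11:00, 12:00-14:00, 14:30-16:30.
Ben free: 08:30-15:30.
Farrukh free: 10:00-16:00, 17:30-18:00 (invert busy blocks within the working day).
Arjun free: 08:00-16:00, 16:30-18:00.
Hiro free: 09:30-17:00.
Bianca ∩ Keanu: 10:00-11:30, 12:00-12:30, 14:30-15:00.
Bianca ∩ Keanu ∩ Yara: 10:00-11:00, 12:00-12:30, 14:30-15:00.
Bianca ∩ Keanu ∩ Yara ∩ Ben: 10:00-11:00, 12:00-12:30, 14:30-15:00.
Bianca ∩ Keanu ∩ Yara ∩ Ben ∩ Farrukh: 10:00-11:00, 12:00-12:30, 14:30-15:00.
Bianca ∩ Keanu ∩ Yara ∩ Ben ∩ Farrukh ∩ Arjun: 10:00-11:00, 12:00-12:30, 14:30-15:00.
Bianca ∩ Keanu ∩ Yara ∩ Ben ∩ Farrukh ∩ Arjun ∩ Hiro: 10:00-11:00, 12:00-12:30, 14:30-15:00.
So the common availability across everyone is 10:00-11:00, 12:00-12:30, 14:30-15:00.
The first common window of at least 30 minutes is 10:00-11:00, so the earliest start is 10:00.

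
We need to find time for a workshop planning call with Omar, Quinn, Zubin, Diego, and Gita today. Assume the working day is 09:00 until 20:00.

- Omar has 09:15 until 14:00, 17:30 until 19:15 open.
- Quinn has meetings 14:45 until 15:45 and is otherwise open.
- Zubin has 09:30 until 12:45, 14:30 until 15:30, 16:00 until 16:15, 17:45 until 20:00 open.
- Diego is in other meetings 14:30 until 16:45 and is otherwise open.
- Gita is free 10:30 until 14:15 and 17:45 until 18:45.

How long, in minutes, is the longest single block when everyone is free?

Omar free: 09:15-14:00, 17:30-19:15.
Quinn free: 09:00-14:45, 15:45-20:00 (invert busy blocks within the working day).
Zubin free: 09:30-12:45, 14:30-15:30, 16:00-16:15, 17:45-20:00.
Diego free: 09:00-14:30, 16:45-20:00 (invert busy blocks within the working day).
Gita free: 10:30-14:15, 17:45-18:45.
Omar ∩ Quinn: 09:15-14:00, 17:30-19:15.
Omar ∩ Quinn ∩ Zubin: 09:30-12:45, 17:45-19:15.
Omar ∩ Quinn ∩ Zubin ∩ Diego: 09:30-12:45, 17:45-19:15.
Omar ∩ Quinn ∩ Zubin ∩ Diego ∩ Gita: 10:30-12:45, 17:45-18:45.
So the common availability across everyone is 10:30-12:45, 17:45-18:45.
The longest is 10:30-12:45 at 135 minutes.

135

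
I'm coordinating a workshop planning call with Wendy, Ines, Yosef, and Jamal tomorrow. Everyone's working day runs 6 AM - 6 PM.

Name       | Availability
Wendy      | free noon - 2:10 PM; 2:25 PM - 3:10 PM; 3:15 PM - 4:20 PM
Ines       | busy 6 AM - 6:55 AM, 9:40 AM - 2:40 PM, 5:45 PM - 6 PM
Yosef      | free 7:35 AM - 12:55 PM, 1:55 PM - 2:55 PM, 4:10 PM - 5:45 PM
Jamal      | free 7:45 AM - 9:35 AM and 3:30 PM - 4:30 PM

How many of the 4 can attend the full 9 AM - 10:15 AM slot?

1

Wendy free: 12:00-14:10, 14:25-15:10, 15:15-16:20.
Ines free: 06:55-09:40, 14:40-17:45 (invert busy blocks within the working day).
Yosef free: 07:35-12:55, 13:55-14:55, 16:10-17:45.
Jamal free: 07:45-09:35, 15:30-16:30.
Yosef can make the full 09:00-10:15 slot — that's 1.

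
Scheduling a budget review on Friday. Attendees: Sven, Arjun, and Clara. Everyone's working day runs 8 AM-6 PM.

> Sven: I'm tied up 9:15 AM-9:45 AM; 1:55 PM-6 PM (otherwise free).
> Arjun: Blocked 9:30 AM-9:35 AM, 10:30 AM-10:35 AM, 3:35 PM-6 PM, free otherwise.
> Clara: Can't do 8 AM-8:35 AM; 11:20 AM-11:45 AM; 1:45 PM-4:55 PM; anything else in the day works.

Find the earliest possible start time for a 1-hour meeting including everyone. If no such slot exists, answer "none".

Sven free: 08:00-09:15, 09:45-13:55 (invert busy blocks within the working day).
Arjun free: 08:00-09:30, 09:35-10:30, 10:35-15:35 (invert busy blocks within the working day).
Clara free: 08:35-11:20, 11:45-13:45, 16:55-18:00 (invert busy blocks within the working day).
Sven ∩ Arjun: 08:00-09:15, 09:45-10:30, 10:35-13:55.
Sven ∩ Arjun ∩ Clara: 08:35-09:15, 09:45-10:30, 10:35-11:20, 11:45-13:45.
The first common window of at least 60 minutes is 11:45-13:45, so the earliest start is 11:45.

11:45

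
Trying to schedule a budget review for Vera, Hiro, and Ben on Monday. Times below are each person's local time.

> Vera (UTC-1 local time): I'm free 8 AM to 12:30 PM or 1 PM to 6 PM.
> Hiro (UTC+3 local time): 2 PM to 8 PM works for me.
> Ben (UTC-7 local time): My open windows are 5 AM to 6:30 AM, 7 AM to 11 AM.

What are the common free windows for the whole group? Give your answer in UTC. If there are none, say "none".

12:00-13:30, 14:00-17:00

Vera in UTC: 09:00-13:30, 14:00-19:00 (add 1h to convert from UTC-1).
Hiro in UTC: 11:00-17:00 (subtract 3h to convert from UTC+3).
Ben in UTC: 12:00-13:30, 14:00-18:00 (add 7h to convert from UTC-7).
Vera ∩ Hiro: 11:00-13:30, 14:00-17:00.
Vera ∩ Hiro ∩ Ben: 12:00-13:30, 14:00-17:00.
Those are the intersection windows.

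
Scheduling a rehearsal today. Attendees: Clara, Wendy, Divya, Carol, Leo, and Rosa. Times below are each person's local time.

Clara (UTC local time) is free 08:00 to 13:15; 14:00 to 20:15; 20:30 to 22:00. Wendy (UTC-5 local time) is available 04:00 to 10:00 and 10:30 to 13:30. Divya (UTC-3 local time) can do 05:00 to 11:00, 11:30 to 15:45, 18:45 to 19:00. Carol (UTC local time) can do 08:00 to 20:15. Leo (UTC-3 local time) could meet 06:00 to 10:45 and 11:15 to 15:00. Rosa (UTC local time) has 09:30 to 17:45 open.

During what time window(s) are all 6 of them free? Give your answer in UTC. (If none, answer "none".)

Clara in UTC: 08:00-13:15, 14:00-20:15, 20:30-22:00.
Wendy in UTC: 09:00-15:00, 15:30-18:30 (add 5h to convert from UTC-5).
Divya in UTC: 08:00-14:00, 14:30-18:45, 21:45-22:00 (add 3h to convert from UTC-3).
Carol in UTC: 08:00-20:15.
Leo in UTC: 09:00-13:45, 14:15-18:00 (add 3h to convert from UTC-3).
Rosa in UTC: 09:30-17:45.
Clara ∩ Wendy: 09:00-13:15, 14:00-15:00, 15:30-18:30.
Clara ∩ Wendy ∩ Divya: 09:00-13:15, 14:30-15:00, 15:30-18:30.
Clara ∩ Wendy ∩ Divya ∩ Carol: 09:00-13:15, 14:30-15:00, 15:30-18:30.
Clara ∩ Wendy ∩ Divya ∩ Carol ∩ Leo: 09:00-13:15, 14:30-15:00, 15:30-18:00.
Clara ∩ Wendy ∩ Divya ∩ Carol ∩ Leo ∩ Rosa: 09:30-13:15, 14:30-15:00, 15:30-17:45.

09:30-13:15, 14:30-15:00, 15:30-17:45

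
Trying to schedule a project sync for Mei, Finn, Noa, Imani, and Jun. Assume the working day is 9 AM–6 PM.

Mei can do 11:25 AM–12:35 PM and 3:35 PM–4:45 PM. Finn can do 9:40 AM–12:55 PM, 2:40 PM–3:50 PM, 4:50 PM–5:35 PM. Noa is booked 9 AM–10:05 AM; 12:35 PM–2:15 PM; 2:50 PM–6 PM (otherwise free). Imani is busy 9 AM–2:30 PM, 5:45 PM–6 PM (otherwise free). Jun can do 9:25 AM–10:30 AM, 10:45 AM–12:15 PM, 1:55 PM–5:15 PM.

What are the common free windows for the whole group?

Mei free: 11:25-12:35, 15:35-16:45.
Finn free: 09:40-12:55, 14:40-15:50, 16:50-17:35.
Noa free: 10:05-12:35, 14:15-14:50 (invert busy blocks within the working day).
Imani free: 14:30-17:45 (invert busy blocks within the working day).
Jun free: 09:25-10:30, 10:45-12:15, 13:55-17:15.
Mei ∩ Finn: 11:25-12:35, 15:35-15:50.
Mei ∩ Finn ∩ Noa: 11:25-12:35.
Mei ∩ Finn ∩ Noa ∩ Imani: ∅.
Mei ∩ Finn ∩ Noa ∩ Imani ∩ Jun: ∅.
There is no time when everyone is free.

none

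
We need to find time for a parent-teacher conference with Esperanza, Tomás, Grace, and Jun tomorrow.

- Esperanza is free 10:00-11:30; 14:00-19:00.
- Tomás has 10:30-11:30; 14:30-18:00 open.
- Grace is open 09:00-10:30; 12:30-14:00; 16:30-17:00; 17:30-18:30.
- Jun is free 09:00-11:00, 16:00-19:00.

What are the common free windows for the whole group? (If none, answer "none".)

Esperanza ∩ Tomás: 10:30-11:30, 14:30-18:00.
Esperanza ∩ Tomás ∩ Grace: 16:30-17:00, 17:30-18:00.
Esperanza ∩ Tomás ∩ Grace ∩ Jun: 16:30-17:00, 17:30-18:00.

16:30-17:00, 17:30-18:00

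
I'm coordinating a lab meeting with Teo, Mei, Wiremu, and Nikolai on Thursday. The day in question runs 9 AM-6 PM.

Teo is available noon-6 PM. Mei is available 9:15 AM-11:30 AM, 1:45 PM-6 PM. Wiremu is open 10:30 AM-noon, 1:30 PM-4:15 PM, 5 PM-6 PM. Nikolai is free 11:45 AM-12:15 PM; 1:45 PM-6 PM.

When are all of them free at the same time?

13:45-16:15, 17:00-18:00

Teo ∩ Mei: 13:45-18:00.
Teo ∩ Mei ∩ Wiremu: 13:45-16:15, 17:00-18:00.
Teo ∩ Mei ∩ Wiremu ∩ Nikolai: 13:45-16:15, 17:00-18:00.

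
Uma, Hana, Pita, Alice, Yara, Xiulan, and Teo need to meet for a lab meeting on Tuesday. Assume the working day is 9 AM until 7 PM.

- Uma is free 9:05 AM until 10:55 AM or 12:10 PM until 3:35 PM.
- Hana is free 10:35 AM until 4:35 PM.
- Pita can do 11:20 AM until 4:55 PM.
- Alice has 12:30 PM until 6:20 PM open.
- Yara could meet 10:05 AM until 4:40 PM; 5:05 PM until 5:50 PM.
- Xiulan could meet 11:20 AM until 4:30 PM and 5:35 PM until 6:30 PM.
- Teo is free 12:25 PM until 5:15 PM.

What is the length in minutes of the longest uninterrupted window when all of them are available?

Uma ∩ Hana: 10:35-10:55, 12:10-15:35.
Uma ∩ Hana ∩ Pita: 12:10-15:35.
Uma ∩ Hana ∩ Pita ∩ Alice: 12:30-15:35.
Uma ∩ Hana ∩ Pita ∩ Alice ∩ Yara: 12:30-15:35.
Uma ∩ Hana ∩ Pita ∩ Alice ∩ Yara ∩ Xiulan: 12:30-15:35.
Uma ∩ Hana ∩ Pita ∩ Alice ∩ Yara ∩ Xiulan ∩ Teo: 12:30-15:35.
The longest is 12:30-15:35 at 185 minutes.

185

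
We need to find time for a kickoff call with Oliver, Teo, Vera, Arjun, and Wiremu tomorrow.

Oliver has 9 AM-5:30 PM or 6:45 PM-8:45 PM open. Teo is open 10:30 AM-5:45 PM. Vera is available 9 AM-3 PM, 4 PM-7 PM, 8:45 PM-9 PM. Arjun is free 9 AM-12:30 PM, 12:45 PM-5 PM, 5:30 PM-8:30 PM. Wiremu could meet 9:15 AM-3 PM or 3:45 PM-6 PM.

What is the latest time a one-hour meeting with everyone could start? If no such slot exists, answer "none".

16:00

Oliver ∩ Teo: 10:30-17:30.
Oliver ∩ Teo ∩ Vera: 10:30-15:00, 16:00-17:30.
Oliver ∩ Teo ∩ Vera ∩ Arjun: 10:30-12:30, 12:45-15:00, 16:00-17:00.
Oliver ∩ Teo ∩ Vera ∩ Arjun ∩ Wiremu: 10:30-12:30, 12:45-15:00, 16:00-17:00.
The last common window of at least 60 minutes is 16:00-17:00; a 60-minute meeting can start as late as 16:00 and still end by 17:00.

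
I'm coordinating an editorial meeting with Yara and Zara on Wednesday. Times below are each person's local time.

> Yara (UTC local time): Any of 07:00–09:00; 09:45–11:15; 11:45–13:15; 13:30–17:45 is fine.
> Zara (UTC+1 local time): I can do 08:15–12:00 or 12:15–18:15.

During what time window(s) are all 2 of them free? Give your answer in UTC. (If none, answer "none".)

07:15-09:00, 09:45-11:00, 11:45-13:15, 13:30-17:15

Yara in UTC: 07:00-09:00, 09:45-11:15, 11:45-13:15, 13:30-17:45.
Zara in UTC: 07:15-11:00, 11:15-17:15 (subtract 1h to convert from UTC+1).
Yara ∩ Zara: 07:15-09:00, 09:45-11:00, 11:45-13:15, 13:30-17:15.
Those are the intersection windows.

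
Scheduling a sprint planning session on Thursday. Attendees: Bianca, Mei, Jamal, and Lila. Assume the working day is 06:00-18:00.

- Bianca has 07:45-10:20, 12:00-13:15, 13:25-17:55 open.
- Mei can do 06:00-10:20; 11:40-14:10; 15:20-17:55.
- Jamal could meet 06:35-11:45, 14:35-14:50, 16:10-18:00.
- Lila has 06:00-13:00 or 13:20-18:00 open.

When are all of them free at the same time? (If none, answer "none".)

Bianca ∩ Mei: 07:45-10:20, 12:00-13:15, 13:25-14:10, 15:20-17:55.
Bianca ∩ Mei ∩ Jamal: 07:45-10:20, 16:10-17:55.
Bianca ∩ Mei ∩ Jamal ∩ Lila: 07:45-10:20, 16:10-17:55.
Those are the intersection windows.

07:45-10:20, 16:10-17:55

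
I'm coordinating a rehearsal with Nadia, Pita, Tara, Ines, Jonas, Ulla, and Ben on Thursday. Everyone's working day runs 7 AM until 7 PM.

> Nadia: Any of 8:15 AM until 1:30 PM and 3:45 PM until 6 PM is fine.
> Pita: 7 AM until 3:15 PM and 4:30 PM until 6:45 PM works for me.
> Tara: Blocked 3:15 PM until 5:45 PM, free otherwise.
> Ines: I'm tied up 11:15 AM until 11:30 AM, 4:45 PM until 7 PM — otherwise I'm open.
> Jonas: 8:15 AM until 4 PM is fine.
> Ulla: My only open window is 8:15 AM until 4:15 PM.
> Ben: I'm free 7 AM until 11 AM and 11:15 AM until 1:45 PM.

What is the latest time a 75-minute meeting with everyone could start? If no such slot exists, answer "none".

Nadia free: 08:15-13:30, 15:45-18:00.
Pita free: 07:00-15:15, 16:30-18:45.
Tara free: 07:00-15:15, 17:45-19:00 (invert busy blocks within the working day).
Ines free: 07:00-11:15, 11:30-16:45 (invert busy blocks within the working day).
Jonas free: 08:15-16:00.
Ulla free: 08:15-16:15.
Ben free: 07:00-11:00, 11:15-13:45.
Nadia ∩ Pita: 08:15-13:30, 16:30-18:00.
Nadia ∩ Pita ∩ Tara: 08:15-13:30, 17:45-18:00.
Nadia ∩ Pita ∩ Tara ∩ Ines: 08:15-11:15, 11:30-13:30.
Nadia ∩ Pita ∩ Tara ∩ Ines ∩ Jonas: 08:15-11:15, 11:30-13:30.
Nadia ∩ Pita ∩ Tara ∩ Ines ∩ Jonas ∩ Ulla: 08:15-11:15, 11:30-13:30.
Nadia ∩ Pita ∩ Tara ∩ Ines ∩ Jonas ∩ Ulla ∩ Ben: 08:15-11:00, 11:30-13:30.
The last common window of at least 75 minutes is 11:30-13:30; a 75-minute meeting can start as late as 12:15 and still end by 13:30.

12:15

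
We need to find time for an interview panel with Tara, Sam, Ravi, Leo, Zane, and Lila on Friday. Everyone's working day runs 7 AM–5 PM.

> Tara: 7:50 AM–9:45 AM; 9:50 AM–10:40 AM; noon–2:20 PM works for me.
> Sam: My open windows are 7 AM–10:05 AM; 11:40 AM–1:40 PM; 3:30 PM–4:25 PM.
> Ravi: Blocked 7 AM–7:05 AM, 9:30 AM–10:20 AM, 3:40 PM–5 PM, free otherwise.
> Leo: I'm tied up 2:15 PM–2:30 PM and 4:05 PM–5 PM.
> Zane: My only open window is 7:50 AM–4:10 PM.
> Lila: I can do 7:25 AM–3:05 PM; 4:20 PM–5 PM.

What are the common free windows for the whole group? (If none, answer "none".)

Tara free: 07:50-09:45, 09:50-10:40, 12:00-14:20.
Sam free: 07:00-10:05, 11:40-13:40, 15:30-16:25.
Ravi free: 07:05-09:30, 10:20-15:40 (invert busy blocks within the working day).
Leo free: 07:00-14:15, 14:30-16:05 (invert busy blocks within the working day).
Zane free: 07:50-16:10.
Lila free: 07:25-15:05, 16:20-17:00.
Tara ∩ Sam: 07:50-09:45, 09:50-10:05, 12:00-13:40.
Tara ∩ Sam ∩ Ravi: 07:50-09:30, 12:00-13:40.
Tara ∩ Sam ∩ Ravi ∩ Leo: 07:50-09:30, 12:00-13:40.
Tara ∩ Sam ∩ Ravi ∩ Leo ∩ Zane: 07:50-09:30, 12:00-13:40.
Tara ∩ Sam ∩ Ravi ∩ Leo ∩ Zane ∩ Lila: 07:50-09:30, 12:00-13:40.

07:50-09:30, 12:00-13:40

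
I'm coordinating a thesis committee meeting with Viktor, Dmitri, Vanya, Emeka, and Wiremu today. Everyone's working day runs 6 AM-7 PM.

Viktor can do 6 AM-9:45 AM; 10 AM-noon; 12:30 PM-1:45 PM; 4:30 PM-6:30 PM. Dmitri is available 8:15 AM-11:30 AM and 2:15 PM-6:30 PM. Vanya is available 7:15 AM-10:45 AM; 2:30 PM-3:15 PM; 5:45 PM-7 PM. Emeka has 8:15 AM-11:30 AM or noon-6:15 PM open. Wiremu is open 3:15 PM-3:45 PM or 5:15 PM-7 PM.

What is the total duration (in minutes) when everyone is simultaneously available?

30

Viktor ∩ Dmitri: 08:15-09:45, 10:00-11:30, 16:30-18:30.
Viktor ∩ Dmitri ∩ Vanya: 08:15-09:45, 10:00-10:45, 17:45-18:30.
Viktor ∩ Dmitri ∩ Vanya ∩ Emeka: 08:15-09:45, 10:00-10:45, 17:45-18:15.
Viktor ∩ Dmitri ∩ Vanya ∩ Emeka ∩ Wiremu: 17:45-18:15.
Those are the intersection windows.
That's a single block of 30 minutes.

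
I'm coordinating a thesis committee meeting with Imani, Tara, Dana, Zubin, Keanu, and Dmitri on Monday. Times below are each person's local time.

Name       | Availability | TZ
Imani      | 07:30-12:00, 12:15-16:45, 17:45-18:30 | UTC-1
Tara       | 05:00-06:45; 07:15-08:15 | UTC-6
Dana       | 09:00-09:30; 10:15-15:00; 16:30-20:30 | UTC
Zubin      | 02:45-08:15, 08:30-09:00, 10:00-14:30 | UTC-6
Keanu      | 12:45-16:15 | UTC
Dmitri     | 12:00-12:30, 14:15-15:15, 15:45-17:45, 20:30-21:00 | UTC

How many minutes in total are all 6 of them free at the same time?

0

Imani in UTC: 08:30-13:00, 13:15-17:45, 18:45-19:30 (add 1h to convert from UTC-1).
Tara in UTC: 11:00-12:45, 13:15-14:15 (add 6h to convert from UTC-6).
Dana in UTC: 09:00-09:30, 10:15-15:00, 16:30-20:30.
Zubin in UTC: 08:45-14:15, 14:30-15:00, 16:00-20:30 (add 6h to convert from UTC-6).
Keanu in UTC: 12:45-16:15.
Dmitri in UTC: 12:00-12:30, 14:15-15:15, 15:45-17:45, 20:30-21:00.
Imani ∩ Tara: 11:00-12:45, 13:15-14:15.
Imani ∩ Tara ∩ Dana: 11:00-12:45, 13:15-14:15.
Imani ∩ Tara ∩ Dana ∩ Zubin: 11:00-12:45, 13:15-14:15.
Imani ∩ Tara ∩ Dana ∩ Zubin ∩ Keanu: 13:15-14:15.
Imani ∩ Tara ∩ Dana ∩ Zubin ∩ Keanu ∩ Dmitri: ∅.
There is no time when everyone is free.
There is no common window, so the total is 0 minutes.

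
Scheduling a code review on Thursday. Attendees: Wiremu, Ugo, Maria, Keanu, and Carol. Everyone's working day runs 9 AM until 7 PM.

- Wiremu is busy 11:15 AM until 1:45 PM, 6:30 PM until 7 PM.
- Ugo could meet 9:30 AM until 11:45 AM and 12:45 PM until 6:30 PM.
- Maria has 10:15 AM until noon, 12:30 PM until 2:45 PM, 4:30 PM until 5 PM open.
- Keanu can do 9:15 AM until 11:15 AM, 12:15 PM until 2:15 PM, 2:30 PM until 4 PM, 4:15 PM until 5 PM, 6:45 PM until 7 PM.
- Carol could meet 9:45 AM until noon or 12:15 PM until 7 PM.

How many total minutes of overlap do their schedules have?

Wiremu free: 09:00-11:15, 13:45-18:30 (invert busy blocks within the working day).
Ugo free: 09:30-11:45, 12:45-18:30.
Maria free: 10:15-12:00, 12:30-14:45, 16:30-17:00.
Keanu free: 09:15-11:15, 12:15-14:15, 14:30-16:00, 16:15-17:00, 18:45-19:00.
Carol free: 09:45-12:00, 12:15-19:00.
Wiremu ∩ Ugo: 09:30-11:15, 13:45-18:30.
Wiremu ∩ Ugo ∩ Maria: 10:15-11:15, 13:45-14:45, 16:30-17:00.
Wiremu ∩ Ugo ∩ Maria ∩ Keanu: 10:15-11:15, 13:45-14:15, 14:30-14:45, 16:30-17:00.
Wiremu ∩ Ugo ∩ Maria ∩ Keanu ∩ Carol: 10:15-11:15, 13:45-14:15, 14:30-14:45, 16:30-17:00.
Summing the common windows: 60 + 30 + 15 + 30 = 135 minutes.

135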